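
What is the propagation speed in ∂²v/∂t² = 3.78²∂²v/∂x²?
Speed = 3.78. Information travels along characteristics x = x₀ ± 3.78t.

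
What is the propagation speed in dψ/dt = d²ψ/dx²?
Infinite. The heat equation is parabolic, not hyperbolic, so disturbances propagate instantly.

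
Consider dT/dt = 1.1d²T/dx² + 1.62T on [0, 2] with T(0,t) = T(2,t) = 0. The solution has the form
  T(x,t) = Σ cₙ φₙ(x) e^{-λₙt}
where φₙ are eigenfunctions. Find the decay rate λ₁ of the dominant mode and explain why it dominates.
Eigenvalues: λₙ = 1.1n²π²/2² - 1.62.
First three modes:
  n=1: λ₁ = 1.1π²/2² - 1.62 ≈ 1.094
  n=2: λ₂ = 4.4π²/2² - 1.62 ≈ 9.237
  n=3: λ₃ = 9.9π²/2² - 1.62 ≈ 22.807
Since 1.1π²/2² ≈ 2.714 > 1.62, all λₙ > 0.
The n=1 mode decays slowest → dominates as t → ∞.
Asymptotic: T ~ c₁ sin(πx/2) e^{-λ₁t} with decay rate λ₁ ≈ 1.094.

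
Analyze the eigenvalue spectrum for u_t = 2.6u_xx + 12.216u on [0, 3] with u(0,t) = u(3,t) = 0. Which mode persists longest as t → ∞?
Eigenvalues: λₙ = 2.6n²π²/3² - 12.216.
First three modes:
  n=1: λ₁ = 2.6π²/3² - 12.216 ≈ -9.365
  n=2: λ₂ = 10.4π²/3² - 12.216 ≈ -0.811
  n=3: λ₃ = 23.4π²/3² - 12.216 ≈ 13.445
Since 2.6π²/3² ≈ 2.851 < 12.216, λ₁ < 0.
The n=1 mode grows fastest (−λₙ is largest for n=1) → dominates.
Asymptotic: u ~ c₁ sin(πx/3) e^{9.365t} (exponential growth at rate −λ₁ ≈ 9.365).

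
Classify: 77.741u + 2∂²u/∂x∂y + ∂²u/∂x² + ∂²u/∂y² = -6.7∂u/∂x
Rewriting in standard form: ∂²u/∂x² + 2∂²u/∂x∂y + ∂²u/∂y² + 6.7∂u/∂x + 77.741u = 0. Parabolic (discriminant = 0).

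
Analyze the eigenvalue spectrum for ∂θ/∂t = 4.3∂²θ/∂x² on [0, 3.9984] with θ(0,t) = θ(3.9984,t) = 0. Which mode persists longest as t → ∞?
Eigenvalues: λₙ = 4.3n²π²/3.9984².
First three modes:
  n=1: λ₁ = 4.3π²/3.9984² ≈ 2.655
  n=2: λ₂ = 17.2π²/3.9984² ≈ 10.618 (4× faster decay)
  n=3: λ₃ = 38.7π²/3.9984² ≈ 23.891 (9× faster decay)
As t → ∞, higher modes decay exponentially faster. The n=1 mode dominates: θ ~ c₁ sin(πx/3.9984) e^{-λ₁t}.
Decay rate: λ₁ = 4.3π²/3.9984² ≈ 2.655.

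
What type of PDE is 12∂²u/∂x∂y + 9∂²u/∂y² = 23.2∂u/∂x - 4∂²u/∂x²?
Rewriting in standard form: 4∂²u/∂x² + 12∂²u/∂x∂y + 9∂²u/∂y² - 23.2∂u/∂x = 0. With A = 4, B = 12, C = 9, the discriminant is 0. This is a parabolic PDE.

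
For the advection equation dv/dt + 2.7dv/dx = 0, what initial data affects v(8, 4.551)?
A single point: x = -4.2877. The characteristic through (8, 4.551) is x - 2.7t = const, so x = 8 - 2.7·4.551 = -4.2877.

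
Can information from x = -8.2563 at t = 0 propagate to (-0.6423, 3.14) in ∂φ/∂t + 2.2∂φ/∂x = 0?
No. Only data at x = -7.5503 affects (-0.6423, 3.14). Advection has one-way propagation along characteristics.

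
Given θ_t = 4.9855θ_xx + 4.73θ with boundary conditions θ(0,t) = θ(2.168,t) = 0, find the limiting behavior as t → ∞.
θ → 0. Diffusion dominates reaction (r=4.73 < κπ²/L²≈10.47); solution decays.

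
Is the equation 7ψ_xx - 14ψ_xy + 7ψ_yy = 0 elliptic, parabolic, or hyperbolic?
Computing B² - 4AC with A = 7, B = -14, C = 7: discriminant = 0 (zero). Answer: parabolic.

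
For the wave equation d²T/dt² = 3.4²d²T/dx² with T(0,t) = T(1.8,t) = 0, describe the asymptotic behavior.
T oscillates (no decay). Energy is conserved; the solution oscillates indefinitely as standing waves.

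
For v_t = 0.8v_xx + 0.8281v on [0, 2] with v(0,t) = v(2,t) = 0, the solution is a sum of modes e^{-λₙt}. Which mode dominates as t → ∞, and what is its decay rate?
Eigenvalues: λₙ = 0.8n²π²/2² - 0.8281.
First three modes:
  n=1: λ₁ = 0.8π²/2² - 0.8281 ≈ 1.146
  n=2: λ₂ = 3.2π²/2² - 0.8281 ≈ 7.068
  n=3: λ₃ = 7.2π²/2² - 0.8281 ≈ 16.937
Since 0.8π²/2² ≈ 1.974 > 0.8281, all λₙ > 0.
The n=1 mode decays slowest → dominates as t → ∞.
Asymptotic: v ~ c₁ sin(πx/2) e^{-λ₁t} with decay rate λ₁ ≈ 1.146.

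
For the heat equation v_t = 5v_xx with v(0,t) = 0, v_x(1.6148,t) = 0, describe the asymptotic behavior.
v → 0. Heat escapes through the Dirichlet boundary.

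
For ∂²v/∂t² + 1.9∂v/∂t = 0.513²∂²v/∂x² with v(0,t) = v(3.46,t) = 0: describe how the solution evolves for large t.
v → 0. Damping (γ=1.9) dissipates energy; oscillations decay exponentially.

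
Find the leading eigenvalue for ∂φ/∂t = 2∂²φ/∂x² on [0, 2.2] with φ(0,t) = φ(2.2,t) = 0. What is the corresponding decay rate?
Eigenvalues: λₙ = 2n²π²/2.2².
First three modes:
  n=1: λ₁ = 2π²/2.2² ≈ 4.078
  n=2: λ₂ = 8π²/2.2² ≈ 16.313 (4× faster decay)
  n=3: λ₃ = 18π²/2.2² ≈ 36.705 (9× faster decay)
As t → ∞, higher modes decay exponentially faster. The n=1 mode dominates: φ ~ c₁ sin(πx/2.2) e^{-λ₁t}.
Decay rate: λ₁ = 2π²/2.2² ≈ 4.078.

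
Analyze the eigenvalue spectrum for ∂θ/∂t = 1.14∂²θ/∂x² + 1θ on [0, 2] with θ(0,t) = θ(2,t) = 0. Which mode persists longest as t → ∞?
Eigenvalues: λₙ = 1.14n²π²/2² - 1.
First three modes:
  n=1: λ₁ = 1.14π²/2² - 1 ≈ 1.813
  n=2: λ₂ = 4.56π²/2² - 1 ≈ 10.251
  n=3: λ₃ = 10.26π²/2² - 1 ≈ 24.316
Since 1.14π²/2² ≈ 2.813 > 1, all λₙ > 0.
The n=1 mode decays slowest → dominates as t → ∞.
Asymptotic: θ ~ c₁ sin(πx/2) e^{-λ₁t} with decay rate λ₁ ≈ 1.813.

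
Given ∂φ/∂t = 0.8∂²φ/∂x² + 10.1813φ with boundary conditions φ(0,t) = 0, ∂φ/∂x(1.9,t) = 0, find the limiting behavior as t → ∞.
φ grows unboundedly. Reaction dominates diffusion (r=10.1813 > κπ²/(4L²)≈0.55); solution grows exponentially.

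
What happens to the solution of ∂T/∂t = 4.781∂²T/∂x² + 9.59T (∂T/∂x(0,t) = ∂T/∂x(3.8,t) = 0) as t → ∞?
T grows unboundedly. With Neumann BCs the constant mode has diffusion eigenvalue 0, so any r > 0 makes it grow like e^(9.59t); solution grows exponentially.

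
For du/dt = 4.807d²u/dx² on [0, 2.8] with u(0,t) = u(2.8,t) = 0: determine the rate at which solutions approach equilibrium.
Eigenvalues: λₙ = 4.807n²π²/2.8².
First three modes:
  n=1: λ₁ = 4.807π²/2.8² ≈ 6.051
  n=2: λ₂ = 19.228π²/2.8² ≈ 24.206 (4× faster decay)
  n=3: λ₃ = 43.263π²/2.8² ≈ 54.463 (9× faster decay)
As t → ∞, higher modes decay exponentially faster. The n=1 mode dominates: u ~ c₁ sin(πx/2.8) e^{-λ₁t}.
Decay rate: λ₁ = 4.807π²/2.8² ≈ 6.051.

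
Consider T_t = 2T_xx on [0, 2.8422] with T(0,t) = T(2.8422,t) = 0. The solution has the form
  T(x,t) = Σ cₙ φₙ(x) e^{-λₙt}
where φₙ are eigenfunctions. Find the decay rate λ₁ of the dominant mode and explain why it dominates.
Eigenvalues: λₙ = 2n²π²/2.8422².
First three modes:
  n=1: λ₁ = 2π²/2.8422² ≈ 2.444
  n=2: λ₂ = 8π²/2.8422² ≈ 9.774 (4× faster decay)
  n=3: λ₃ = 18π²/2.8422² ≈ 21.992 (9× faster decay)
As t → ∞, higher modes decay exponentially faster. The n=1 mode dominates: T ~ c₁ sin(πx/2.8422) e^{-λ₁t}.
Decay rate: λ₁ = 2π²/2.8422² ≈ 2.444.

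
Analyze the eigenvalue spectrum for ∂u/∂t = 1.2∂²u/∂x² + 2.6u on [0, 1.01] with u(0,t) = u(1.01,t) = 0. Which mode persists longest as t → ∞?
Eigenvalues: λₙ = 1.2n²π²/1.01² - 2.6.
First three modes:
  n=1: λ₁ = 1.2π²/1.01² - 2.6 ≈ 9.01
  n=2: λ₂ = 4.8π²/1.01² - 2.6 ≈ 43.841
  n=3: λ₃ = 10.8π²/1.01² - 2.6 ≈ 101.891
Since 1.2π²/1.01² ≈ 11.61 > 2.6, all λₙ > 0.
The n=1 mode decays slowest → dominates as t → ∞.
Asymptotic: u ~ c₁ sin(πx/1.01) e^{-λ₁t} with decay rate λ₁ ≈ 9.01.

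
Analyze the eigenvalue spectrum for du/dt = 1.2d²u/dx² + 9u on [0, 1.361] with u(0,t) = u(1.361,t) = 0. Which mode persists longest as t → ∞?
Eigenvalues: λₙ = 1.2n²π²/1.361² - 9.
First three modes:
  n=1: λ₁ = 1.2π²/1.361² - 9 ≈ -2.606
  n=2: λ₂ = 4.8π²/1.361² - 9 ≈ 16.576
  n=3: λ₃ = 10.8π²/1.361² - 9 ≈ 48.545
Since 1.2π²/1.361² ≈ 6.394 < 9, λ₁ < 0.
The n=1 mode grows fastest (−λₙ is largest for n=1) → dominates.
Asymptotic: u ~ c₁ sin(πx/1.361) e^{2.606t} (exponential growth at rate −λ₁ ≈ 2.606).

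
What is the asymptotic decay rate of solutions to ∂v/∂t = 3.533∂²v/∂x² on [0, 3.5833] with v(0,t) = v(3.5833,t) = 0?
Eigenvalues: λₙ = 3.533n²π²/3.5833².
First three modes:
  n=1: λ₁ = 3.533π²/3.5833² ≈ 2.716
  n=2: λ₂ = 14.132π²/3.5833² ≈ 10.863 (4× faster decay)
  n=3: λ₃ = 31.797π²/3.5833² ≈ 24.441 (9× faster decay)
As t → ∞, higher modes decay exponentially faster. The n=1 mode dominates: v ~ c₁ sin(πx/3.5833) e^{-λ₁t}.
Decay rate: λ₁ = 3.533π²/3.5833² ≈ 2.716.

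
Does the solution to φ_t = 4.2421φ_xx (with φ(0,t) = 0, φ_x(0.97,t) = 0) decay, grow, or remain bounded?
φ → 0. Heat escapes through the Dirichlet boundary.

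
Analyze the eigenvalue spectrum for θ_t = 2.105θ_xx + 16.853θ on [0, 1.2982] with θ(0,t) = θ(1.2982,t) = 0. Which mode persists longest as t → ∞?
Eigenvalues: λₙ = 2.105n²π²/1.2982² - 16.853.
First three modes:
  n=1: λ₁ = 2.105π²/1.2982² - 16.853 ≈ -4.526
  n=2: λ₂ = 8.42π²/1.2982² - 16.853 ≈ 32.456
  n=3: λ₃ = 18.945π²/1.2982² - 16.853 ≈ 94.093
Since 2.105π²/1.2982² ≈ 12.327 < 16.853, λ₁ < 0.
The n=1 mode grows fastest (−λₙ is largest for n=1) → dominates.
Asymptotic: θ ~ c₁ sin(πx/1.2982) e^{4.526t} (exponential growth at rate −λ₁ ≈ 4.526).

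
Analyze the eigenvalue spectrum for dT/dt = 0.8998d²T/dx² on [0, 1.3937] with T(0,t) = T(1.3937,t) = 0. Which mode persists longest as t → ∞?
Eigenvalues: λₙ = 0.8998n²π²/1.3937².
First three modes:
  n=1: λ₁ = 0.8998π²/1.3937² ≈ 4.572
  n=2: λ₂ = 3.5992π²/1.3937² ≈ 18.288 (4× faster decay)
  n=3: λ₃ = 8.0982π²/1.3937² ≈ 41.148 (9× faster decay)
As t → ∞, higher modes decay exponentially faster. The n=1 mode dominates: T ~ c₁ sin(πx/1.3937) e^{-λ₁t}.
Decay rate: λ₁ = 0.8998π²/1.3937² ≈ 4.572.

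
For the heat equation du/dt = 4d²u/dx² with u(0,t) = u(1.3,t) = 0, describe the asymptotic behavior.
u → 0. Heat diffuses out through both boundaries.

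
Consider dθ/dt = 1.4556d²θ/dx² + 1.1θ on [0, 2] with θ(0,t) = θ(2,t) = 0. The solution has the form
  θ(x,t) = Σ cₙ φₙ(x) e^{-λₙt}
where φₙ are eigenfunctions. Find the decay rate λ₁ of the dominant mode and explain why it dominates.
Eigenvalues: λₙ = 1.4556n²π²/2² - 1.1.
First three modes:
  n=1: λ₁ = 1.4556π²/2² - 1.1 ≈ 2.492
  n=2: λ₂ = 5.8224π²/2² - 1.1 ≈ 13.266
  n=3: λ₃ = 13.1004π²/2² - 1.1 ≈ 31.224
Since 1.4556π²/2² ≈ 3.592 > 1.1, all λₙ > 0.
The n=1 mode decays slowest → dominates as t → ∞.
Asymptotic: θ ~ c₁ sin(πx/2) e^{-λ₁t} with decay rate λ₁ ≈ 2.492.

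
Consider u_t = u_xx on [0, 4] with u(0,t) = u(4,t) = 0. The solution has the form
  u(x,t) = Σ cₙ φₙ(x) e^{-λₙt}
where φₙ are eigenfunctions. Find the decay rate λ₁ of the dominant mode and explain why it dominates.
Eigenvalues: λₙ = n²π²/4².
First three modes:
  n=1: λ₁ = π²/4² ≈ 0.617
  n=2: λ₂ = 4π²/4² ≈ 2.467 (4× faster decay)
  n=3: λ₃ = 9π²/4² ≈ 5.552 (9× faster decay)
As t → ∞, higher modes decay exponentially faster. The n=1 mode dominates: u ~ c₁ sin(πx/4) e^{-λ₁t}.
Decay rate: λ₁ = π²/4² ≈ 0.617.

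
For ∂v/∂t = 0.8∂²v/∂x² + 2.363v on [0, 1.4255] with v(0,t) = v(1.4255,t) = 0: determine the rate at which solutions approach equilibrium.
Eigenvalues: λₙ = 0.8n²π²/1.4255² - 2.363.
First three modes:
  n=1: λ₁ = 0.8π²/1.4255² - 2.363 ≈ 1.523
  n=2: λ₂ = 3.2π²/1.4255² - 2.363 ≈ 13.179
  n=3: λ₃ = 7.2π²/1.4255² - 2.363 ≈ 32.607
Since 0.8π²/1.4255² ≈ 3.886 > 2.363, all λₙ > 0.
The n=1 mode decays slowest → dominates as t → ∞.
Asymptotic: v ~ c₁ sin(πx/1.4255) e^{-λ₁t} with decay rate λ₁ ≈ 1.523.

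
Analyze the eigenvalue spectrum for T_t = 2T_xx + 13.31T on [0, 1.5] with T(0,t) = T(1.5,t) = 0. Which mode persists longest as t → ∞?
Eigenvalues: λₙ = 2n²π²/1.5² - 13.31.
First three modes:
  n=1: λ₁ = 2π²/1.5² - 13.31 ≈ -4.537
  n=2: λ₂ = 8π²/1.5² - 13.31 ≈ 21.782
  n=3: λ₃ = 18π²/1.5² - 13.31 ≈ 65.647
Since 2π²/1.5² ≈ 8.773 < 13.31, λ₁ < 0.
The n=1 mode grows fastest (−λₙ is largest for n=1) → dominates.
Asymptotic: T ~ c₁ sin(πx/1.5) e^{4.537t} (exponential growth at rate −λ₁ ≈ 4.537).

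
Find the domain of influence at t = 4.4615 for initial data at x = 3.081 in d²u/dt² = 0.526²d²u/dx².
Domain of influence: [0.734251, 5.427749]. Data at x = 3.081 spreads outward at speed 0.526.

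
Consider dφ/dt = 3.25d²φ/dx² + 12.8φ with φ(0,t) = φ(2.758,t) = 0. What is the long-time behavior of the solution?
As t → ∞, φ grows unboundedly. Reaction dominates diffusion (r=12.8 > κπ²/L²≈4.22); solution grows exponentially.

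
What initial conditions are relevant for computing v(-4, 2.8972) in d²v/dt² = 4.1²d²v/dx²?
Domain of dependence: [-15.87852, 7.87852]. Signals travel at speed 4.1, so data within |x - -4| ≤ 4.1·2.8972 = 11.87852 can reach the point.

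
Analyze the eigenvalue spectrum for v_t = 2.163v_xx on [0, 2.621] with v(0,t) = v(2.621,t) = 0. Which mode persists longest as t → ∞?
Eigenvalues: λₙ = 2.163n²π²/2.621².
First three modes:
  n=1: λ₁ = 2.163π²/2.621² ≈ 3.108
  n=2: λ₂ = 8.652π²/2.621² ≈ 12.43 (4× faster decay)
  n=3: λ₃ = 19.467π²/2.621² ≈ 27.968 (9× faster decay)
As t → ∞, higher modes decay exponentially faster. The n=1 mode dominates: v ~ c₁ sin(πx/2.621) e^{-λ₁t}.
Decay rate: λ₁ = 2.163π²/2.621² ≈ 3.108.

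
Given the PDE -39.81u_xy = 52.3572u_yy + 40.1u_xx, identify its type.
Rewriting in standard form: -40.1u_xx - 39.81u_xy - 52.3572u_yy = 0. The second-order coefficients are A = -40.1, B = -39.81, C = -52.3572. Since B² - 4AC = -6813.25878 < 0, this is an elliptic PDE.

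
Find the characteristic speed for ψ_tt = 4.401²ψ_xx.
Speed = 4.401. Information travels along characteristics x = x₀ ± 4.401t.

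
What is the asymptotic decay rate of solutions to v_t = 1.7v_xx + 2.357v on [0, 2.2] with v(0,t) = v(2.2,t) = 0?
Eigenvalues: λₙ = 1.7n²π²/2.2² - 2.357.
First three modes:
  n=1: λ₁ = 1.7π²/2.2² - 2.357 ≈ 1.11
  n=2: λ₂ = 6.8π²/2.2² - 2.357 ≈ 11.509
  n=3: λ₃ = 15.3π²/2.2² - 2.357 ≈ 28.842
Since 1.7π²/2.2² ≈ 3.467 > 2.357, all λₙ > 0.
The n=1 mode decays slowest → dominates as t → ∞.
Asymptotic: v ~ c₁ sin(πx/2.2) e^{-λ₁t} with decay rate λ₁ ≈ 1.11.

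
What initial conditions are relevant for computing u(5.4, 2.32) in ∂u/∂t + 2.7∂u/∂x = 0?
A single point: x = -0.864. The characteristic through (5.4, 2.32) is x - 2.7t = const, so x = 5.4 - 2.7·2.32 = -0.864.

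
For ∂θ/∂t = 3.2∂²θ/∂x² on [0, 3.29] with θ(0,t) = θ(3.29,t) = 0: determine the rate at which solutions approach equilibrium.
Eigenvalues: λₙ = 3.2n²π²/3.29².
First three modes:
  n=1: λ₁ = 3.2π²/3.29² ≈ 2.918
  n=2: λ₂ = 12.8π²/3.29² ≈ 11.671 (4× faster decay)
  n=3: λ₃ = 28.8π²/3.29² ≈ 26.26 (9× faster decay)
As t → ∞, higher modes decay exponentially faster. The n=1 mode dominates: θ ~ c₁ sin(πx/3.29) e^{-λ₁t}.
Decay rate: λ₁ = 3.2π²/3.29² ≈ 2.918.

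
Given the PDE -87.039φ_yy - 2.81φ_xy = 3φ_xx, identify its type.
Rewriting in standard form: -3φ_xx - 2.81φ_xy - 87.039φ_yy = 0. The second-order coefficients are A = -3, B = -2.81, C = -87.039. Since B² - 4AC = -1036.5719 < 0, this is an elliptic PDE.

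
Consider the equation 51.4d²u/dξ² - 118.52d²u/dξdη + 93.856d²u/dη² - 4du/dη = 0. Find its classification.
Elliptic. (A = 51.4, B = -118.52, C = 93.856 gives B² - 4AC = -5249.8032.)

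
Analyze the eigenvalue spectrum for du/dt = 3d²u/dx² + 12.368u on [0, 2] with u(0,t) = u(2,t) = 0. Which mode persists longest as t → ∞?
Eigenvalues: λₙ = 3n²π²/2² - 12.368.
First three modes:
  n=1: λ₁ = 3π²/2² - 12.368 ≈ -4.966
  n=2: λ₂ = 12π²/2² - 12.368 ≈ 17.241
  n=3: λ₃ = 27π²/2² - 12.368 ≈ 54.252
Since 3π²/2² ≈ 7.402 < 12.368, λ₁ < 0.
The n=1 mode grows fastest (−λₙ is largest for n=1) → dominates.
Asymptotic: u ~ c₁ sin(πx/2) e^{4.966t} (exponential growth at rate −λ₁ ≈ 4.966).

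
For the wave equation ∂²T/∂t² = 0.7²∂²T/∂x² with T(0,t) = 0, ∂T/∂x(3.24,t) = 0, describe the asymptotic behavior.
T oscillates (no decay). Energy is conserved; the solution oscillates indefinitely as standing waves.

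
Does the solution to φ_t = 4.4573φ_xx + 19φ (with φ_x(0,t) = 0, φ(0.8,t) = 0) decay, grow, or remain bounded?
φ grows unboundedly. Reaction dominates diffusion (r=19 > κπ²/(4L²)≈17.18); solution grows exponentially.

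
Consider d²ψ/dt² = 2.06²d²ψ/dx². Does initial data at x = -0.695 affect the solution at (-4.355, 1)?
No. The domain of dependence is [-6.415, -2.295], and -0.695 is outside this interval.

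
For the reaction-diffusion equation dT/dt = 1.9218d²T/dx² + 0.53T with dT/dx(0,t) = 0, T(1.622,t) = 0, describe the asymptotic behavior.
T → 0. Diffusion dominates reaction (r=0.53 < κπ²/(4L²)≈1.8); solution decays.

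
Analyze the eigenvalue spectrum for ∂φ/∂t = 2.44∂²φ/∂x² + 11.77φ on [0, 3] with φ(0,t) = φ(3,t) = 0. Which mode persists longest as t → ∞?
Eigenvalues: λₙ = 2.44n²π²/3² - 11.77.
First three modes:
  n=1: λ₁ = 2.44π²/3² - 11.77 ≈ -9.094
  n=2: λ₂ = 9.76π²/3² - 11.77 ≈ -1.067
  n=3: λ₃ = 21.96π²/3² - 11.77 ≈ 12.312
Since 2.44π²/3² ≈ 2.676 < 11.77, λ₁ < 0.
The n=1 mode grows fastest (−λₙ is largest for n=1) → dominates.
Asymptotic: φ ~ c₁ sin(πx/3) e^{9.094t} (exponential growth at rate −λ₁ ≈ 9.094).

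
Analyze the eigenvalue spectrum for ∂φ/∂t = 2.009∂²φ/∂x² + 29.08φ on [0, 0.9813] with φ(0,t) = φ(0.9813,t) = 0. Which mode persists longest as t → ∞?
Eigenvalues: λₙ = 2.009n²π²/0.9813² - 29.08.
First three modes:
  n=1: λ₁ = 2.009π²/0.9813² - 29.08 ≈ -8.489
  n=2: λ₂ = 8.036π²/0.9813² - 29.08 ≈ 53.284
  n=3: λ₃ = 18.081π²/0.9813² - 29.08 ≈ 156.238
Since 2.009π²/0.9813² ≈ 20.591 < 29.08, λ₁ < 0.
The n=1 mode grows fastest (−λₙ is largest for n=1) → dominates.
Asymptotic: φ ~ c₁ sin(πx/0.9813) e^{8.489t} (exponential growth at rate −λ₁ ≈ 8.489).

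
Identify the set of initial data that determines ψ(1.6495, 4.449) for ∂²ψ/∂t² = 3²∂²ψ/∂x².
Domain of dependence: [-11.6975, 14.9965]. Signals travel at speed 3, so data within |x - 1.6495| ≤ 3·4.449 = 13.347 can reach the point.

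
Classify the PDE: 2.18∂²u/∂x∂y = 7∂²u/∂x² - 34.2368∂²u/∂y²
Rewriting in standard form: -7∂²u/∂x² + 2.18∂²u/∂x∂y + 34.2368∂²u/∂y² = 0. A = -7, B = 2.18, C = 34.2368. Discriminant B² - 4AC = 963.3828. Since 963.3828 > 0, hyperbolic.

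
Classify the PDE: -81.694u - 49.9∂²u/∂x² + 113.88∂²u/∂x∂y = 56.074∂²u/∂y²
Rewriting in standard form: -49.9∂²u/∂x² + 113.88∂²u/∂x∂y - 56.074∂²u/∂y² - 81.694u = 0. A = -49.9, B = 113.88, C = -56.074. Discriminant B² - 4AC = 1776.284. Since 1776.284 > 0, hyperbolic.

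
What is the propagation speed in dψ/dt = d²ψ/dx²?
Infinite. The heat equation is parabolic, not hyperbolic, so disturbances propagate instantly.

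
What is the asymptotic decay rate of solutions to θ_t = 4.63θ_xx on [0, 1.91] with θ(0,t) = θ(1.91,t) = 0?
Eigenvalues: λₙ = 4.63n²π²/1.91².
First three modes:
  n=1: λ₁ = 4.63π²/1.91² ≈ 12.526
  n=2: λ₂ = 18.52π²/1.91² ≈ 50.104 (4× faster decay)
  n=3: λ₃ = 41.67π²/1.91² ≈ 112.734 (9× faster decay)
As t → ∞, higher modes decay exponentially faster. The n=1 mode dominates: θ ~ c₁ sin(πx/1.91) e^{-λ₁t}.
Decay rate: λ₁ = 4.63π²/1.91² ≈ 12.526.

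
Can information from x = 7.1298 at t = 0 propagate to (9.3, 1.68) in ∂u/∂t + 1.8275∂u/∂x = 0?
No. Only data at x = 6.2298 affects (9.3, 1.68). Advection has one-way propagation along characteristics.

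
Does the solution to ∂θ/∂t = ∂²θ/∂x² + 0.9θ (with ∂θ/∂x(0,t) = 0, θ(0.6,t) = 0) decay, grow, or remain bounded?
θ → 0. Diffusion dominates reaction (r=0.9 < κπ²/(4L²)≈6.85); solution decays.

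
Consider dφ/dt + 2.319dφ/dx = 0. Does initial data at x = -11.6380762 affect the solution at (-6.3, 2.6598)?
No. Only data at x = -12.4680762 affects (-6.3, 2.6598). Advection has one-way propagation along characteristics.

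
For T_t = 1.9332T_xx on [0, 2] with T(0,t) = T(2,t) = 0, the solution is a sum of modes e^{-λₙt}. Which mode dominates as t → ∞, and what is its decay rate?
Eigenvalues: λₙ = 1.9332n²π²/2².
First three modes:
  n=1: λ₁ = 1.9332π²/2² ≈ 4.77
  n=2: λ₂ = 7.7328π²/2² ≈ 19.08 (4× faster decay)
  n=3: λ₃ = 17.3988π²/2² ≈ 42.93 (9× faster decay)
As t → ∞, higher modes decay exponentially faster. The n=1 mode dominates: T ~ c₁ sin(πx/2) e^{-λ₁t}.
Decay rate: λ₁ = 1.9332π²/2² ≈ 4.77.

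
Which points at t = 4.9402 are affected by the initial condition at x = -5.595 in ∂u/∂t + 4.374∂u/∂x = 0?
At x = 16.0134348. The characteristic carries data from (-5.595, 0) to (16.0134348, 4.9402).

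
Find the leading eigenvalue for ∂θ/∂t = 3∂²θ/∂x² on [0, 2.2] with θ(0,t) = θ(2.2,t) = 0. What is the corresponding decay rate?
Eigenvalues: λₙ = 3n²π²/2.2².
First three modes:
  n=1: λ₁ = 3π²/2.2² ≈ 6.118
  n=2: λ₂ = 12π²/2.2² ≈ 24.47 (4× faster decay)
  n=3: λ₃ = 27π²/2.2² ≈ 55.058 (9× faster decay)
As t → ∞, higher modes decay exponentially faster. The n=1 mode dominates: θ ~ c₁ sin(πx/2.2) e^{-λ₁t}.
Decay rate: λ₁ = 3π²/2.2² ≈ 6.118.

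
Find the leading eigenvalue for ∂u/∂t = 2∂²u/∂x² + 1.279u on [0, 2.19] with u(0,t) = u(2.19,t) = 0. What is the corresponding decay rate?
Eigenvalues: λₙ = 2n²π²/2.19² - 1.279.
First three modes:
  n=1: λ₁ = 2π²/2.19² - 1.279 ≈ 2.837
  n=2: λ₂ = 8π²/2.19² - 1.279 ≈ 15.184
  n=3: λ₃ = 18π²/2.19² - 1.279 ≈ 35.762
Since 2π²/2.19² ≈ 4.116 > 1.279, all λₙ > 0.
The n=1 mode decays slowest → dominates as t → ∞.
Asymptotic: u ~ c₁ sin(πx/2.19) e^{-λ₁t} with decay rate λ₁ ≈ 2.837.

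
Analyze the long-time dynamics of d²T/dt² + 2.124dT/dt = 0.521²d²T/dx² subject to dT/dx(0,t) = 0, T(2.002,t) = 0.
Long-time behavior: T → 0. Damping (γ=2.124) dissipates energy; oscillations decay exponentially.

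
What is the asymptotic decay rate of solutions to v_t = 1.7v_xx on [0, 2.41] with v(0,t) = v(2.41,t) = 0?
Eigenvalues: λₙ = 1.7n²π²/2.41².
First three modes:
  n=1: λ₁ = 1.7π²/2.41² ≈ 2.889
  n=2: λ₂ = 6.8π²/2.41² ≈ 11.555 (4× faster decay)
  n=3: λ₃ = 15.3π²/2.41² ≈ 25.999 (9× faster decay)
As t → ∞, higher modes decay exponentially faster. The n=1 mode dominates: v ~ c₁ sin(πx/2.41) e^{-λ₁t}.
Decay rate: λ₁ = 1.7π²/2.41² ≈ 2.889.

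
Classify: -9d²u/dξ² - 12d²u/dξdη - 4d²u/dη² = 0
Parabolic (discriminant = 0).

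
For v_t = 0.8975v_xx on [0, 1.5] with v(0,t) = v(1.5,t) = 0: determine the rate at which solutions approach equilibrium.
Eigenvalues: λₙ = 0.8975n²π²/1.5².
First three modes:
  n=1: λ₁ = 0.8975π²/1.5² ≈ 3.937
  n=2: λ₂ = 3.59π²/1.5² ≈ 15.748 (4× faster decay)
  n=3: λ₃ = 8.0775π²/1.5² ≈ 35.432 (9× faster decay)
As t → ∞, higher modes decay exponentially faster. The n=1 mode dominates: v ~ c₁ sin(πx/1.5) e^{-λ₁t}.
Decay rate: λ₁ = 0.8975π²/1.5² ≈ 3.937.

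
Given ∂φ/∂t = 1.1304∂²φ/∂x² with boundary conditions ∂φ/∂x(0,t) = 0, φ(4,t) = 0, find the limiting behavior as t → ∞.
φ → 0. Heat escapes through the Dirichlet boundary.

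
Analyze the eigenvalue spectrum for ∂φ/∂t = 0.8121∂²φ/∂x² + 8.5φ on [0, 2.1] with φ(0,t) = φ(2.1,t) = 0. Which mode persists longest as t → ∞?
Eigenvalues: λₙ = 0.8121n²π²/2.1² - 8.5.
First three modes:
  n=1: λ₁ = 0.8121π²/2.1² - 8.5 ≈ -6.683
  n=2: λ₂ = 3.2484π²/2.1² - 8.5 ≈ -1.23
  n=3: λ₃ = 7.3089π²/2.1² - 8.5 ≈ 7.857
Since 0.8121π²/2.1² ≈ 1.817 < 8.5, λ₁ < 0.
The n=1 mode grows fastest (−λₙ is largest for n=1) → dominates.
Asymptotic: φ ~ c₁ sin(πx/2.1) e^{6.683t} (exponential growth at rate −λ₁ ≈ 6.683).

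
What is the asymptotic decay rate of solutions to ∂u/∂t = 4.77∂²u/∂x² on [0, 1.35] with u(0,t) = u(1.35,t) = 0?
Eigenvalues: λₙ = 4.77n²π²/1.35².
First three modes:
  n=1: λ₁ = 4.77π²/1.35² ≈ 25.832
  n=2: λ₂ = 19.08π²/1.35² ≈ 103.326 (4× faster decay)
  n=3: λ₃ = 42.93π²/1.35² ≈ 232.484 (9× faster decay)
As t → ∞, higher modes decay exponentially faster. The n=1 mode dominates: u ~ c₁ sin(πx/1.35) e^{-λ₁t}.
Decay rate: λ₁ = 4.77π²/1.35² ≈ 25.832.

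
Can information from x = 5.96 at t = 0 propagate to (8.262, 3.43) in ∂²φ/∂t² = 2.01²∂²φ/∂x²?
Yes. The domain of dependence is [1.3677, 15.1563], and 5.96 ∈ [1.3677, 15.1563].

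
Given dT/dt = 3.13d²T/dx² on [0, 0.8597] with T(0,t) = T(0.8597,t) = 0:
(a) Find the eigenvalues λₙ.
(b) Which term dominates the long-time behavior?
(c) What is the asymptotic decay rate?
Eigenvalues: λₙ = 3.13n²π²/0.8597².
First three modes:
  n=1: λ₁ = 3.13π²/0.8597² ≈ 41.797
  n=2: λ₂ = 12.52π²/0.8597² ≈ 167.19 (4× faster decay)
  n=3: λ₃ = 28.17π²/0.8597² ≈ 376.177 (9× faster decay)
As t → ∞, higher modes decay exponentially faster. The n=1 mode dominates: T ~ c₁ sin(πx/0.8597) e^{-λ₁t}.
Decay rate: λ₁ = 3.13π²/0.8597² ≈ 41.797.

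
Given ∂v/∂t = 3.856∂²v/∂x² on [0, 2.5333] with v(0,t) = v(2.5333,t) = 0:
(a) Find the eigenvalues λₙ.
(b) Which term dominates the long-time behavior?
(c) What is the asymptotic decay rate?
Eigenvalues: λₙ = 3.856n²π²/2.5333².
First three modes:
  n=1: λ₁ = 3.856π²/2.5333² ≈ 5.93
  n=2: λ₂ = 15.424π²/2.5333² ≈ 23.72 (4× faster decay)
  n=3: λ₃ = 34.704π²/2.5333² ≈ 53.371 (9× faster decay)
As t → ∞, higher modes decay exponentially faster. The n=1 mode dominates: v ~ c₁ sin(πx/2.5333) e^{-λ₁t}.
Decay rate: λ₁ = 3.856π²/2.5333² ≈ 5.93.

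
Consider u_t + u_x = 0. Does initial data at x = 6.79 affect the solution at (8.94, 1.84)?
No. Only data at x = 7.1 affects (8.94, 1.84). Advection has one-way propagation along characteristics.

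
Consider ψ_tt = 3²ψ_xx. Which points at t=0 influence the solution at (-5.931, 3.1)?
Domain of dependence: [-15.231, 3.369]. Signals travel at speed 3, so data within |x - -5.931| ≤ 3·3.1 = 9.3 can reach the point.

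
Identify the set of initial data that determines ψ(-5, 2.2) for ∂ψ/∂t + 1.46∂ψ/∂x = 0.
A single point: x = -8.212. The characteristic through (-5, 2.2) is x - 1.46t = const, so x = -5 - 1.46·2.2 = -8.212.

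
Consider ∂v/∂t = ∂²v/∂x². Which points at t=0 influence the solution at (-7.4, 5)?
The entire real line. The heat equation has infinite propagation speed: any initial disturbance instantly affects all points (though exponentially small far away).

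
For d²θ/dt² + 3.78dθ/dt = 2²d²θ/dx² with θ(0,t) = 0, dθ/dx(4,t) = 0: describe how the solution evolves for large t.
θ → 0. Damping (γ=3.78) dissipates energy; oscillations decay exponentially.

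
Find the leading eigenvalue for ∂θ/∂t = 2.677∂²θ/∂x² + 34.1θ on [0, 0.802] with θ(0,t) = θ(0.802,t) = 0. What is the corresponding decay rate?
Eigenvalues: λₙ = 2.677n²π²/0.802² - 34.1.
First three modes:
  n=1: λ₁ = 2.677π²/0.802² - 34.1 ≈ 6.977
  n=2: λ₂ = 10.708π²/0.802² - 34.1 ≈ 130.208
  n=3: λ₃ = 24.093π²/0.802² - 34.1 ≈ 335.594
Since 2.677π²/0.802² ≈ 41.077 > 34.1, all λₙ > 0.
The n=1 mode decays slowest → dominates as t → ∞.
Asymptotic: θ ~ c₁ sin(πx/0.802) e^{-λ₁t} with decay rate λ₁ ≈ 6.977.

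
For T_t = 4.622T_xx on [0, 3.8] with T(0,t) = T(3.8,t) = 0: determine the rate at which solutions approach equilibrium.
Eigenvalues: λₙ = 4.622n²π²/3.8².
First three modes:
  n=1: λ₁ = 4.622π²/3.8² ≈ 3.159
  n=2: λ₂ = 18.488π²/3.8² ≈ 12.636 (4× faster decay)
  n=3: λ₃ = 41.598π²/3.8² ≈ 28.432 (9× faster decay)
As t → ∞, higher modes decay exponentially faster. The n=1 mode dominates: T ~ c₁ sin(πx/3.8) e^{-λ₁t}.
Decay rate: λ₁ = 4.622π²/3.8² ≈ 3.159.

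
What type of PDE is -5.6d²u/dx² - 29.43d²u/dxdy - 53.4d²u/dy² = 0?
With A = -5.6, B = -29.43, C = -53.4, the discriminant is -330.0351. This is an elliptic PDE.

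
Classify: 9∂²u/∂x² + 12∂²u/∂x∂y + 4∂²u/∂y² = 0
Parabolic (discriminant = 0).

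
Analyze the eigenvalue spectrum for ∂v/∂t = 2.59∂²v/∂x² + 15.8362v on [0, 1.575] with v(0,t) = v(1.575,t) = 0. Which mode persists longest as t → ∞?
Eigenvalues: λₙ = 2.59n²π²/1.575² - 15.8362.
First three modes:
  n=1: λ₁ = 2.59π²/1.575² - 15.8362 ≈ -5.531
  n=2: λ₂ = 10.36π²/1.575² - 15.8362 ≈ 25.383
  n=3: λ₃ = 23.31π²/1.575² - 15.8362 ≈ 76.907
Since 2.59π²/1.575² ≈ 10.305 < 15.8362, λ₁ < 0.
The n=1 mode grows fastest (−λₙ is largest for n=1) → dominates.
Asymptotic: v ~ c₁ sin(πx/1.575) e^{5.531t} (exponential growth at rate −λ₁ ≈ 5.531).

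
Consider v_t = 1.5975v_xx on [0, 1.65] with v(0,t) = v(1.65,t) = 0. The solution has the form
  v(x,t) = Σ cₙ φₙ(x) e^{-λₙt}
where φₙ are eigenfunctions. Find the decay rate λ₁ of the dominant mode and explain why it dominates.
Eigenvalues: λₙ = 1.5975n²π²/1.65².
First three modes:
  n=1: λ₁ = 1.5975π²/1.65² ≈ 5.791
  n=2: λ₂ = 6.39π²/1.65² ≈ 23.165 (4× faster decay)
  n=3: λ₃ = 14.3775π²/1.65² ≈ 52.121 (9× faster decay)
As t → ∞, higher modes decay exponentially faster. The n=1 mode dominates: v ~ c₁ sin(πx/1.65) e^{-λ₁t}.
Decay rate: λ₁ = 1.5975π²/1.65² ≈ 5.791.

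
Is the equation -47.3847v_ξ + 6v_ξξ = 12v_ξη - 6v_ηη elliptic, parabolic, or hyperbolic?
Rewriting in standard form: 6v_ξξ - 12v_ξη + 6v_ηη - 47.3847v_ξ = 0. Computing B² - 4AC with A = 6, B = -12, C = 6: discriminant = 0 (zero). Answer: parabolic.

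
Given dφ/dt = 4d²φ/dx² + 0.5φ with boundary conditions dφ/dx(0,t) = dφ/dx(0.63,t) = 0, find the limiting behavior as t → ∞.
φ grows unboundedly. With Neumann BCs the constant mode has diffusion eigenvalue 0, so any r > 0 makes it grow like e^(0.5t); solution grows exponentially.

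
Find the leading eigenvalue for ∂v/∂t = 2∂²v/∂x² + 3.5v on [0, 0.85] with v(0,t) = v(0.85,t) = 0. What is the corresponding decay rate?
Eigenvalues: λₙ = 2n²π²/0.85² - 3.5.
First three modes:
  n=1: λ₁ = 2π²/0.85² - 3.5 ≈ 23.821
  n=2: λ₂ = 8π²/0.85² - 3.5 ≈ 105.783
  n=3: λ₃ = 18π²/0.85² - 3.5 ≈ 242.386
Since 2π²/0.85² ≈ 27.321 > 3.5, all λₙ > 0.
The n=1 mode decays slowest → dominates as t → ∞.
Asymptotic: v ~ c₁ sin(πx/0.85) e^{-λ₁t} with decay rate λ₁ ≈ 23.821.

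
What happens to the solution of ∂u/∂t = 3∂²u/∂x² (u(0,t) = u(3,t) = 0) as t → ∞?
u → 0. Heat diffuses out through both boundaries.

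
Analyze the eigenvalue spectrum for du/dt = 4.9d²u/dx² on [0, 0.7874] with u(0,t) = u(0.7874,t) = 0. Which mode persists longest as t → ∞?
Eigenvalues: λₙ = 4.9n²π²/0.7874².
First three modes:
  n=1: λ₁ = 4.9π²/0.7874² ≈ 78.002
  n=2: λ₂ = 19.6π²/0.7874² ≈ 312.007 (4× faster decay)
  n=3: λ₃ = 44.1π²/0.7874² ≈ 702.017 (9× faster decay)
As t → ∞, higher modes decay exponentially faster. The n=1 mode dominates: u ~ c₁ sin(πx/0.7874) e^{-λ₁t}.
Decay rate: λ₁ = 4.9π²/0.7874² ≈ 78.002.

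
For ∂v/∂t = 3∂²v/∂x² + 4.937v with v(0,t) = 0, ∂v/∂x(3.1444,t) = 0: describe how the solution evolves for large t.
v grows unboundedly. Reaction dominates diffusion (r=4.937 > κπ²/(4L²)≈0.75); solution grows exponentially.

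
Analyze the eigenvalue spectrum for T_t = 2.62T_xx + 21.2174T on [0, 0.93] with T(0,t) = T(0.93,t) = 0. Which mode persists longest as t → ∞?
Eigenvalues: λₙ = 2.62n²π²/0.93² - 21.2174.
First three modes:
  n=1: λ₁ = 2.62π²/0.93² - 21.2174 ≈ 8.68
  n=2: λ₂ = 10.48π²/0.93² - 21.2174 ≈ 98.373
  n=3: λ₃ = 23.58π²/0.93² - 21.2174 ≈ 247.86
Since 2.62π²/0.93² ≈ 29.898 > 21.2174, all λₙ > 0.
The n=1 mode decays slowest → dominates as t → ∞.
Asymptotic: T ~ c₁ sin(πx/0.93) e^{-λ₁t} with decay rate λ₁ ≈ 8.68.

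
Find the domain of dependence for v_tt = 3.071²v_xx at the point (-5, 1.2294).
Domain of dependence: [-8.7754874, -1.2245126]. Signals travel at speed 3.071, so data within |x - -5| ≤ 3.071·1.2294 = 3.7754874 can reach the point.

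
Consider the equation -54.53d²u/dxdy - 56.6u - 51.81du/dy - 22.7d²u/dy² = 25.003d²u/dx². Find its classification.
Rewriting in standard form: -25.003d²u/dx² - 54.53d²u/dxdy - 22.7d²u/dy² - 51.81du/dy - 56.6u = 0. Hyperbolic. (A = -25.003, B = -54.53, C = -22.7 gives B² - 4AC = 703.2485.)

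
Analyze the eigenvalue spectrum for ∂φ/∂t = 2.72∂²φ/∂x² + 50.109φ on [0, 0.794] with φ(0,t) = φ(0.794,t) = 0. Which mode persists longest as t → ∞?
Eigenvalues: λₙ = 2.72n²π²/0.794² - 50.109.
First three modes:
  n=1: λ₁ = 2.72π²/0.794² - 50.109 ≈ -7.527
  n=2: λ₂ = 10.88π²/0.794² - 50.109 ≈ 120.22
  n=3: λ₃ = 24.48π²/0.794² - 50.109 ≈ 333.13
Since 2.72π²/0.794² ≈ 42.582 < 50.109, λ₁ < 0.
The n=1 mode grows fastest (−λₙ is largest for n=1) → dominates.
Asymptotic: φ ~ c₁ sin(πx/0.794) e^{7.527t} (exponential growth at rate −λ₁ ≈ 7.527).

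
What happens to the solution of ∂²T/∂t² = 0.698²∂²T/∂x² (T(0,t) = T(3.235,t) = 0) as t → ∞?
T oscillates (no decay). Energy is conserved; the solution oscillates indefinitely as standing waves.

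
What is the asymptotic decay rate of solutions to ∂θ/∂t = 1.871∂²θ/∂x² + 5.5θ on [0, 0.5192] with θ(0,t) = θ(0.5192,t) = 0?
Eigenvalues: λₙ = 1.871n²π²/0.5192² - 5.5.
First three modes:
  n=1: λ₁ = 1.871π²/0.5192² - 5.5 ≈ 63.002
  n=2: λ₂ = 7.484π²/0.5192² - 5.5 ≈ 268.509
  n=3: λ₃ = 16.839π²/0.5192² - 5.5 ≈ 611.019
Since 1.871π²/0.5192² ≈ 68.502 > 5.5, all λₙ > 0.
The n=1 mode decays slowest → dominates as t → ∞.
Asymptotic: θ ~ c₁ sin(πx/0.5192) e^{-λ₁t} with decay rate λ₁ ≈ 63.002.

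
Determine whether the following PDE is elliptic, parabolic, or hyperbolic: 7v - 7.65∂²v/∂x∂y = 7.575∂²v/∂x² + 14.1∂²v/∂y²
Rewriting in standard form: -7.575∂²v/∂x² - 7.65∂²v/∂x∂y - 14.1∂²v/∂y² + 7v = 0. Coefficients: A = -7.575, B = -7.65, C = -14.1. B² - 4AC = -368.7075, which is negative, so the equation is elliptic.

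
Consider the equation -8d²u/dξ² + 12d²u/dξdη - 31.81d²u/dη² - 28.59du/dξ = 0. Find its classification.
Elliptic. (A = -8, B = 12, C = -31.81 gives B² - 4AC = -873.92.)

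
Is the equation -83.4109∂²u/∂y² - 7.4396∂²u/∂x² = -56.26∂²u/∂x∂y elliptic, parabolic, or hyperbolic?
Rewriting in standard form: -7.4396∂²u/∂x² + 56.26∂²u/∂x∂y - 83.4109∂²u/∂y² = 0. Computing B² - 4AC with A = -7.4396, B = 56.26, C = -83.4109: discriminant = 683.01267344 (positive). Answer: hyperbolic.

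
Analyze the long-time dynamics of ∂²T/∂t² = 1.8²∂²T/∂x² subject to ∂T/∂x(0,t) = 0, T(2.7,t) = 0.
Long-time behavior: T oscillates (no decay). Energy is conserved; the solution oscillates indefinitely as standing waves.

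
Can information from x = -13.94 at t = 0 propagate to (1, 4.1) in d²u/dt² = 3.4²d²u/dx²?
No. The domain of dependence is [-12.94, 14.94], and -13.94 is outside this interval.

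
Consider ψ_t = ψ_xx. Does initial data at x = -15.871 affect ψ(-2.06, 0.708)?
Yes, for any finite x. The heat equation has infinite propagation speed, so all initial data affects all points at any t > 0.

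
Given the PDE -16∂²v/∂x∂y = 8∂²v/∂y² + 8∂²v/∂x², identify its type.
Rewriting in standard form: -8∂²v/∂x² - 16∂²v/∂x∂y - 8∂²v/∂y² = 0. The second-order coefficients are A = -8, B = -16, C = -8. Since B² - 4AC = 0 = 0, this is a parabolic PDE.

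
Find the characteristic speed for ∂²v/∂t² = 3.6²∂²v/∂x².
Speed = 3.6. Information travels along characteristics x = x₀ ± 3.6t.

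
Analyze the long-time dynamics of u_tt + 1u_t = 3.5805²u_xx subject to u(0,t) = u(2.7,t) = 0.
Long-time behavior: u → 0. Damping (γ=1) dissipates energy; oscillations decay exponentially.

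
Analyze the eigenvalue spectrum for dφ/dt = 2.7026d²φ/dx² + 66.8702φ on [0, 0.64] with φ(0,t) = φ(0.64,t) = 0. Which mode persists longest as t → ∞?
Eigenvalues: λₙ = 2.7026n²π²/0.64² - 66.8702.
First three modes:
  n=1: λ₁ = 2.7026π²/0.64² - 66.8702 ≈ -1.749
  n=2: λ₂ = 10.8104π²/0.64² - 66.8702 ≈ 193.614
  n=3: λ₃ = 24.3234π²/0.64² - 66.8702 ≈ 519.219
Since 2.7026π²/0.64² ≈ 65.121 < 66.8702, λ₁ < 0.
The n=1 mode grows fastest (−λₙ is largest for n=1) → dominates.
Asymptotic: φ ~ c₁ sin(πx/0.64) e^{1.749t} (exponential growth at rate −λ₁ ≈ 1.749).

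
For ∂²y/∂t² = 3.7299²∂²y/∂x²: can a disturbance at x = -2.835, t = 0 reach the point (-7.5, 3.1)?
Yes. The domain of dependence is [-19.06269, 4.06269], and -2.835 ∈ [-19.06269, 4.06269].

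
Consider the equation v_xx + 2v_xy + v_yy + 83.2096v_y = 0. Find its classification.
Parabolic. (A = 1, B = 2, C = 1 gives B² - 4AC = 0.)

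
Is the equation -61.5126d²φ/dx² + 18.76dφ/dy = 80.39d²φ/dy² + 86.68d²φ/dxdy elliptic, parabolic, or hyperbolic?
Rewriting in standard form: -61.5126d²φ/dx² - 86.68d²φ/dxdy - 80.39d²φ/dy² + 18.76dφ/dy = 0. Computing B² - 4AC with A = -61.5126, B = -86.68, C = -80.39: discriminant = -12266.569256 (negative). Answer: elliptic.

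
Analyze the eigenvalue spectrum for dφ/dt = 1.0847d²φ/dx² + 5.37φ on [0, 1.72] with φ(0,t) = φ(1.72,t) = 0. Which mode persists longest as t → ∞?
Eigenvalues: λₙ = 1.0847n²π²/1.72² - 5.37.
First three modes:
  n=1: λ₁ = 1.0847π²/1.72² - 5.37 ≈ -1.751
  n=2: λ₂ = 4.3388π²/1.72² - 5.37 ≈ 9.105
  n=3: λ₃ = 9.7623π²/1.72² - 5.37 ≈ 27.198
Since 1.0847π²/1.72² ≈ 3.619 < 5.37, λ₁ < 0.
The n=1 mode grows fastest (−λₙ is largest for n=1) → dominates.
Asymptotic: φ ~ c₁ sin(πx/1.72) e^{1.751t} (exponential growth at rate −λ₁ ≈ 1.751).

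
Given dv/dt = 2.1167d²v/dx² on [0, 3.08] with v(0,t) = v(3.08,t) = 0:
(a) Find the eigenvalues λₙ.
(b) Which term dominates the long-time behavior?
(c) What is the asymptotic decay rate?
Eigenvalues: λₙ = 2.1167n²π²/3.08².
First three modes:
  n=1: λ₁ = 2.1167π²/3.08² ≈ 2.202
  n=2: λ₂ = 8.4668π²/3.08² ≈ 8.809 (4× faster decay)
  n=3: λ₃ = 19.0503π²/3.08² ≈ 19.82 (9× faster decay)
As t → ∞, higher modes decay exponentially faster. The n=1 mode dominates: v ~ c₁ sin(πx/3.08) e^{-λ₁t}.
Decay rate: λ₁ = 2.1167π²/3.08² ≈ 2.202.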